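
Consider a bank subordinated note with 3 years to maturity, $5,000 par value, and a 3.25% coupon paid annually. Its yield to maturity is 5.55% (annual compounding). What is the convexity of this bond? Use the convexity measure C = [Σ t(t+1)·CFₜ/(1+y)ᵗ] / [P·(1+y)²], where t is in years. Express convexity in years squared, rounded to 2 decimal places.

10.31

With y = 0.0555:
  t   CF        PV=CF/(1+0.0555)^t    t·PV        t(t+1)·PV
  1       162.50       153.9555       153.9555         307.9109
  2       162.50       145.8602       291.7205         875.1614
  3     5,162.50     4,390.2106    13,170.6317      52,682.5269
  Σ                  4,690.0263    13,616.3077      53,865.5992
P = 4,690.0263.
Convexity = Σ t(t+1)·PV / [P·(1+y)²] = 53,865.5992 / (4,690.0263 × 1.114080) = 10.30908.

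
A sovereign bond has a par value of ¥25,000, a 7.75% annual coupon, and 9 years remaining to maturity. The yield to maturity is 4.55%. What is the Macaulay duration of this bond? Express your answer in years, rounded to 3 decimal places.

Periodic yield y = 0.0455. Discount each cash flow and weight by its year:
  t   CF        PV=CF/(1+0.0455)^t    t·PV
  1     1,937.50     1,853.1803     1,853.1803
  2     1,937.50     1,772.5302     3,545.0603
  3     1,937.50     1,695.3899     5,086.1698
  4     1,937.50     1,621.6068     6,486.4273
  5     1,937.50     1,551.0347     7,755.1737
  6     1,937.50     1,483.5339     8,901.2037
  7     1,937.50     1,418.9708     9,932.7954
  8     1,937.50     1,357.2174    10,857.7391
  9    26,937.50    18,048.4933   162,436.4399
  Σ                 30,801.9574   216,854.1895
Price P = Σ PV = 30,801.9574.
Macaulay duration = Σ(t·PV) / P = 216,854.1895 / 30,801.9574 = 7.04027 years.

7.040 years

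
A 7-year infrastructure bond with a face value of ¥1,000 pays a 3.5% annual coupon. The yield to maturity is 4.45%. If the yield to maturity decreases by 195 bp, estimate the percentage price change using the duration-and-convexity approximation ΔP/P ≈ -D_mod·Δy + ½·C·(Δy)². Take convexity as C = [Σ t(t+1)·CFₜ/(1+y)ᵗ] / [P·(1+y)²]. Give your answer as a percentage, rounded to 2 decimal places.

+12.62%

With y = 0.0445:
  t   CF        PV=CF/(1+0.0445)^t    t·PV        t(t+1)·PV
  1        35.00        33.5089        33.5089          67.0177
  2        35.00        32.0812        64.1625         192.4874
  3        35.00        30.7144        92.1433         368.5734
  4        35.00        29.4059       117.6235         588.1177
  5        35.00        28.1531       140.7654         844.5922
  6        35.00        26.9536       161.7218       1,132.0528
  7     1,035.00       763.0996     5,341.6974      42,733.5789
  Σ                    943.9168     5,951.6228      45,926.4202
P = 943.9168; D_Mac = 6.30524 yrs; D_mod = 6.03661 yrs; C = 44.59765.
Duration effect: -6.03661 × (-0.0195) = +0.117714
Convexity effect: 0.5 × 44.59765 × (-0.0195)² = +0.0084791
ΔP/P ≈ +0.117714 + 0.0084791 = +0.126193 = +12.6193%.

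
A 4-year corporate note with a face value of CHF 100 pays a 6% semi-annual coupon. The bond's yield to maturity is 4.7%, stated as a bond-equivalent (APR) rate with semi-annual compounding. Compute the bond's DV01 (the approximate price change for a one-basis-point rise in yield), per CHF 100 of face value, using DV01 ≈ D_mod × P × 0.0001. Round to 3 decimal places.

Periodic yield y = 0.0235.
  t   CF        PV=CF/(1+0.0235)^t    t·PV
  1         3.00         2.9311         2.9311
  2         3.00         2.8638         5.7276
  3         3.00         2.7981         8.3942
  4         3.00         2.7338        10.9353
  5         3.00         2.6711        13.3553
  6         3.00         2.6097        15.6583
  7         3.00         2.5498        17.8486
  8       103.00        85.5331       684.2652
  Σ                    104.6905       759.1156
P = 104.6905; D_Mac = 7.25104 half-year periods = 3.62552 yrs; D_mod = 3.54228 yrs.
DV01 ≈ 3.54228 × 104.6905 × 0.0001 = 0.037084.

CHF 0.037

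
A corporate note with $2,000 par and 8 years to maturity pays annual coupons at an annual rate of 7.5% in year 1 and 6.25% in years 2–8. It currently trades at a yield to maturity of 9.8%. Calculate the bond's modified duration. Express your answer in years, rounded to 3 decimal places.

Periodic yield y = 0.098. First find Macaulay duration:
  t   CF        PV=CF/(1+0.098)^t    t·PV
  1       150.00       136.6120       136.6120
  2       125.00       103.6825       207.3649
  3       125.00        94.4285       283.2854
  4       125.00        86.0004       344.0017
  5       125.00        78.3246       391.6231
  6       125.00        71.3339       428.0034
  7       125.00        64.9671       454.7699
  8     2,125.00     1,005.8662     8,046.9296
  Σ                  1,641.2152    10,292.5901
P = 1,641.2152; Macaulay duration = 10,292.5901 / 1,641.2152 = 6.27132 years.
Modified duration = D_Mac / (1 + y) = 6.27132 / 1.098 = 5.71159 years.

5.712 years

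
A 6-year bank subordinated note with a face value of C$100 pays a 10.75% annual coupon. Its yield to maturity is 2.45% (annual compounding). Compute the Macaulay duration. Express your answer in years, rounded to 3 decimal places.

Periodic yield y = 0.0245. Discount each cash flow and weight by its year:
  t   CF        PV=CF/(1+0.0245)^t    t·PV
  1        10.75        10.4929        10.4929
  2        10.75        10.2420        20.4840
  3        10.75         9.9971        29.9912
  4        10.75         9.7580        39.0320
  5        10.75         9.5246        47.6232
  6       110.75        95.7794       574.6762
  Σ                    145.7940       722.2995
Price P = Σ PV = 145.7940.
Macaulay duration = Σ(t·PV) / P = 722.2995 / 145.7940 = 4.95425 years.

4.954 years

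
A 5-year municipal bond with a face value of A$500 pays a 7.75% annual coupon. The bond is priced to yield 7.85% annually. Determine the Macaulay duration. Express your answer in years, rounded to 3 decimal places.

Periodic yield y = 0.0785. Discount each cash flow and weight by its year:
  t   CF        PV=CF/(1+0.0785)^t    t·PV
  1        38.75        35.9295        35.9295
  2        38.75        33.3144        66.6287
  3        38.75        30.8895        92.6686
  4        38.75        28.6412       114.5648
  5       538.75       369.2211     1,846.1056
  Σ                    497.9957     2,155.8972
Price P = Σ PV = 497.9957.
Macaulay duration = Σ(t·PV) / P = 2,155.8972 / 497.9957 = 4.32915 years.

4.329 years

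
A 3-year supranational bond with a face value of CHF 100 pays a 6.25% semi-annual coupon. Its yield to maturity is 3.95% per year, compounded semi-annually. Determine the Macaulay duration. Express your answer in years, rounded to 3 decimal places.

Periodic yield y = 0.01975. Discount each cash flow and weight by its period:
  t   CF        PV=CF/(1+0.01975)^t    t·PV
  1        3.125         3.0645         3.0645
  2        3.125         3.0051         6.0103
  3        3.125         2.9469         8.8408
  4        3.125         2.8898        11.5594
  5        3.125         2.8339        14.1694
  6      103.125        91.7068       550.2410
  Σ                    106.4471       593.8853
Price P = Σ PV = 106.4471.
Macaulay duration = Σ(t·PV) / P = 593.8853 / 106.4471 = 5.57916 half-year periods.
In years: 5.57916 / 2 = 2.78958 years.

2.790 years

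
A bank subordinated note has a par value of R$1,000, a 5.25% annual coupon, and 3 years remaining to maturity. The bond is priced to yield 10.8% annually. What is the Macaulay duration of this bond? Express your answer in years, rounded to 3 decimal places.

2.841 years

Periodic yield y = 0.108. Discount each cash flow and weight by its year:
  t   CF        PV=CF/(1+0.108)^t    t·PV
  1        52.50        47.3827        47.3827
  2        52.50        42.7641        85.5283
  3     1,052.50       773.7539     2,321.2616
  Σ                    863.9007     2,454.1725
Price P = Σ PV = 863.9007.
Macaulay duration = Σ(t·PV) / P = 2,454.1725 / 863.9007 = 2.84080 years.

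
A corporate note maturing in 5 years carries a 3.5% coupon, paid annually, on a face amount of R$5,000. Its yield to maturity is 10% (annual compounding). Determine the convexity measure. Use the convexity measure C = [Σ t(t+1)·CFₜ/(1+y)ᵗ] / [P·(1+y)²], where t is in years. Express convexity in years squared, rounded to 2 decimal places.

With y = 0.1:
  t   CF        PV=CF/(1+0.1)^t    t·PV        t(t+1)·PV
  1       175.00       159.0909       159.0909         318.1818
  2       175.00       144.6281       289.2562         867.7686
  3       175.00       131.4801       394.4403       1,577.7611
  4       175.00       119.5274       478.1094       2,390.5471
  5     5,175.00     3,213.2678    16,066.3392      96,398.0354
  Σ                  3,767.9943    17,387.2360     101,552.2940
P = 3,767.9943.
Convexity = Σ t(t+1)·PV / [P·(1+y)²] = 101,552.2940 / (3,767.9943 × 1.210000) = 22.27379.

22.27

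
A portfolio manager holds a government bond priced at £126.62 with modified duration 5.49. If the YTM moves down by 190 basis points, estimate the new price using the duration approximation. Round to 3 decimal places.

Duration approximation: ΔP/P ≈ -D_mod · Δy = -5.49 × (-0.019) = +0.104310.
New price ≈ 126.62 × (1 + 0.104310) = 139.8277322.

£139.828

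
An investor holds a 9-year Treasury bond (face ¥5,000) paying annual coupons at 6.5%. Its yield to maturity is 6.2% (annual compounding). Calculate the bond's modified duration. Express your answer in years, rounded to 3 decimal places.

Periodic yield y = 0.062. First find Macaulay duration:
  t   CF        PV=CF/(1+0.062)^t    t·PV
  1       325.00       306.0264       306.0264
  2       325.00       288.1604       576.3208
  3       325.00       271.3375       814.0125
  4       325.00       255.4967     1,021.9868
  5       325.00       240.5807     1,202.9035
  6       325.00       226.5355     1,359.2130
  7       325.00       213.3103     1,493.1718
  8       325.00       200.8571     1,606.8569
  9     5,325.00     3,098.8386    27,889.5477
  Σ                  5,101.1432    36,270.0394
P = 5,101.1432; Macaulay duration = 36,270.0394 / 5,101.1432 = 7.11018 years.
Modified duration = D_Mac / (1 + y) = 7.11018 / 1.062 = 6.69508 years.

6.695 years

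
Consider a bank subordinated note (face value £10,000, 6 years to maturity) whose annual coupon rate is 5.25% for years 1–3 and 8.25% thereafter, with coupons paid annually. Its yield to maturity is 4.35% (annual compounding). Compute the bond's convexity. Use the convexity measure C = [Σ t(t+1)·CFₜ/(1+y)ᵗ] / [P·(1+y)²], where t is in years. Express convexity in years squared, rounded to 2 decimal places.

32.45

With y = 0.0435:
  t   CF        PV=CF/(1+0.0435)^t    t·PV        t(t+1)·PV
  1       525.00       503.1145       503.1145       1,006.2290
  2       525.00       482.1414       964.2827       2,892.8482
  3       525.00       462.0425     1,386.1276       5,544.5102
  4       825.00       695.7995     2,783.1981      13,915.9907
  5       825.00       666.7940     3,333.9700      20,003.8199
  6    10,825.00     8,384.4231    50,306.5385     352,145.7692
  Σ                 11,194.3150    59,277.2314     395,509.1673
P = 11,194.3150.
Convexity = Σ t(t+1)·PV / [P·(1+y)²] = 395,509.1673 / (11,194.3150 × 1.088892) = 32.44697.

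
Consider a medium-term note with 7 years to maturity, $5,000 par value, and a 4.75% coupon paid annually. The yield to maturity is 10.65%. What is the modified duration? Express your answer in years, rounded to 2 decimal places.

Periodic yield y = 0.1065. First find Macaulay duration:
  t   CF        PV=CF/(1+0.1065)^t    t·PV
  1       237.50       214.6408       214.6408
  2       237.50       193.9817       387.9634
  3       237.50       175.3111       525.9332
  4       237.50       158.4375       633.7499
  5       237.50       143.1880       715.9398
  6       237.50       129.4062       776.4372
  7     5,237.50     2,579.0758    18,053.5307
  Σ                  3,594.0410    21,308.1951
P = 3,594.0410; Macaulay duration = 21,308.1951 / 3,594.0410 = 5.92876 years.
Modified duration = D_Mac / (1 + y) = 5.92876 / 1.1065 = 5.35812 years.

5.36 years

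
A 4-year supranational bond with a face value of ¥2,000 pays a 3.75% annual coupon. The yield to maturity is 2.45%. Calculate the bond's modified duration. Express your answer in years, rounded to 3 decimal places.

3.703 years

Periodic yield y = 0.0245. First find Macaulay duration:
  t   CF        PV=CF/(1+0.0245)^t    t·PV
  1        75.00        73.2064        73.2064
  2        75.00        71.4558       142.9116
  3        75.00        69.7470       209.2409
  4     2,075.00     1,883.5201     7,534.0802
  Σ                  2,097.9293     7,959.4392
P = 2,097.9293; Macaulay duration = 7,959.4392 / 2,097.9293 = 3.79395 years.
Modified duration = D_Mac / (1 + y) = 3.79395 / 1.0245 = 3.70322 years.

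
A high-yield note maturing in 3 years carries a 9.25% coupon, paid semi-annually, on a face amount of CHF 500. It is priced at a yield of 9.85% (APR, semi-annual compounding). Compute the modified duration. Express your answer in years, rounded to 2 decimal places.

Periodic yield y = 0.04925. First find Macaulay duration:
  t   CF        PV=CF/(1+0.04925)^t    t·PV
  1       23.125        22.0396        22.0396
  2       23.125        21.0051        42.0101
  3       23.125        20.0191        60.0573
  4       23.125        19.0794        76.3178
  5       23.125        18.1839        90.9195
  6      523.125       392.0411     2,352.2466
  Σ                    492.3682     2,643.5909
P = 492.3682; Macaulay duration = 2,643.5909 / 492.3682 = 5.36913 half-year periods = 2.68457 years.
Modified duration = D_Mac / (1 + y) = 2.68457 / 1.04925 = 2.55856 years.

2.56 years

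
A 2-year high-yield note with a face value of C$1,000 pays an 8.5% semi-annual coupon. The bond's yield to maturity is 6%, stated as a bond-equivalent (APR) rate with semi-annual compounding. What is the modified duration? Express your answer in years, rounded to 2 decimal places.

Periodic yield y = 0.03. First find Macaulay duration:
  t   CF        PV=CF/(1+0.03)^t    t·PV
  1        42.50        41.2621        41.2621
  2        42.50        40.0603        80.1207
  3        42.50        38.8935       116.6806
  4     1,042.50       926.2477     3,704.9910
  Σ                  1,046.4637     3,943.0543
P = 1,046.4637; Macaulay duration = 3,943.0543 / 1,046.4637 = 3.76798 half-year periods = 1.88399 years.
Modified duration = D_Mac / (1 + y) = 1.88399 / 1.03 = 1.82912 years.

1.83 years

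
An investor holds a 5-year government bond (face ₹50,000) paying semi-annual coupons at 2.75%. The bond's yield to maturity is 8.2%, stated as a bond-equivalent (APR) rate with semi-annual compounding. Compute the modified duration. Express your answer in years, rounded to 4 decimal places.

Periodic yield y = 0.041. First find Macaulay duration:
  t   CF        PV=CF/(1+0.041)^t    t·PV
  1       687.50       660.4227       660.4227
  2       687.50       634.4118     1,268.8236
  3       687.50       609.4253     1,828.2760
  4       687.50       585.4230     2,341.6920
  5       687.50       562.3660     2,811.8300
  6       687.50       540.2171     3,241.3026
  7       687.50       518.9405     3,632.5838
  8       687.50       498.5020     3,988.0156
  9       687.50       478.8684     4,309.8152
  10   50,687.50    33,915.1371   339,151.3706
  Σ                 39,003.7138   363,234.1320
P = 39,003.7138; Macaulay duration = 363,234.1320 / 39,003.7138 = 9.31281 half-year periods = 4.65640 years.
Modified duration = D_Mac / (1 + y) = 4.65640 / 1.041 = 4.47301 years.

4.4730 years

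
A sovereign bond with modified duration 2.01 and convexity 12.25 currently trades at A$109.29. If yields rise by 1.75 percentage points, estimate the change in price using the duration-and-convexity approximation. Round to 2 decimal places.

-A$3.64

Duration effect: -D_mod·Δy = -2.01 × (+0.0175) = -0.035175
Convexity effect: ½·C·(Δy)² = 0.5 × 12.25 × (0.0175)² = +0.00187578125
ΔP/P ≈ -0.035175 + 0.00187578125 = -0.03329921875
ΔP ≈ 109.29 × (-0.03329921875) = -3.6392716171875.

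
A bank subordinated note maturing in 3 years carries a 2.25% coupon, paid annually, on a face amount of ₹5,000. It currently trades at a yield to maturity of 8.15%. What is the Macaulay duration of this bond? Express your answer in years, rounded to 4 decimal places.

2.9283 years

Periodic yield y = 0.0815. Discount each cash flow and weight by its year:
  t   CF        PV=CF/(1+0.0815)^t    t·PV
  1       112.50       104.0222       104.0222
  2       112.50        96.1833       192.3665
  3     5,112.50     4,041.6039    12,124.8117
  Σ                  4,241.8094    12,421.2005
Price P = Σ PV = 4,241.8094.
Macaulay duration = Σ(t·PV) / P = 12,421.2005 / 4,241.8094 = 2.92828 years.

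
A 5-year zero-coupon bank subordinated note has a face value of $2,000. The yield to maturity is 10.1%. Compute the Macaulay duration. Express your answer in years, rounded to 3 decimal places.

A zero-coupon bond has a single cash flow at maturity, so its Macaulay duration equals its maturity: 5 years.

5.000 years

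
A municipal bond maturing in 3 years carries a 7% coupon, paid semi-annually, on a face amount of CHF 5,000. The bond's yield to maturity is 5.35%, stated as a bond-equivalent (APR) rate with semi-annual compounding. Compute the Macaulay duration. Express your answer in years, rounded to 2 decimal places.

Periodic yield y = 0.02675. Discount each cash flow and weight by its period:
  t   CF        PV=CF/(1+0.02675)^t    t·PV
  1       175.00       170.4407       170.4407
  2       175.00       166.0002       332.0004
  3       175.00       161.6754       485.0262
  4       175.00       157.4632       629.8530
  5       175.00       153.3608       766.8042
  6     5,175.00     4,416.9460    26,501.6757
  Σ                  5,225.8863    28,885.8002
Price P = Σ PV = 5,225.8863.
Macaulay duration = Σ(t·PV) / P = 28,885.8002 / 5,225.8863 = 5.52745 half-year periods.
In years: 5.52745 / 2 = 2.76372 years.

2.76 years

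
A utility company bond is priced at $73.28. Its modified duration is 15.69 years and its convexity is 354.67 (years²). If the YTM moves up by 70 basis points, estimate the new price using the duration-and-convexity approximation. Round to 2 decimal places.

Duration effect: -D_mod·Δy = -15.69 × (+0.007) = -0.109830
Convexity effect: ½·C·(Δy)² = 0.5 × 354.67 × (0.007)² = +0.008689415
ΔP/P ≈ -0.109830 + 0.008689415 = -0.101140585
New price ≈ 73.28 × (1 - 0.101140585) = 65.8684179312.

$65.87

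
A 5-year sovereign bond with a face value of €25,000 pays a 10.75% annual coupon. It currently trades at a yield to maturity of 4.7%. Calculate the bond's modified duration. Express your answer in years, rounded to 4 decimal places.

Periodic yield y = 0.047. First find Macaulay duration:
  t   CF        PV=CF/(1+0.047)^t    t·PV
  1     2,687.50     2,566.8577     2,566.8577
  2     2,687.50     2,451.6310     4,903.2621
  3     2,687.50     2,341.5769     7,024.7307
  4     2,687.50     2,236.4631     8,945.8526
  5    27,687.50    22,006.4675   110,032.3376
  Σ                 31,602.9963   133,473.0407
P = 31,602.9963; Macaulay duration = 133,473.0407 / 31,602.9963 = 4.22343 years.
Modified duration = D_Mac / (1 + y) = 4.22343 / 1.047 = 4.03384 years.

4.0338 years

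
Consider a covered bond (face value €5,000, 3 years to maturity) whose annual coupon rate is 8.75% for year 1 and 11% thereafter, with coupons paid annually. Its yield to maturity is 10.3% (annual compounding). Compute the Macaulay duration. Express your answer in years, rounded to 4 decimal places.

2.7502 years

Periodic yield y = 0.103. Discount each cash flow and weight by its year:
  t   CF        PV=CF/(1+0.103)^t    t·PV
  1       437.50       396.6455       396.6455
  2       550.00       452.0762       904.1524
  3     5,550.00     4,135.8659    12,407.5976
  Σ                  4,984.5876    13,708.3956
Price P = Σ PV = 4,984.5876.
Macaulay duration = Σ(t·PV) / P = 13,708.3956 / 4,984.5876 = 2.75016 years.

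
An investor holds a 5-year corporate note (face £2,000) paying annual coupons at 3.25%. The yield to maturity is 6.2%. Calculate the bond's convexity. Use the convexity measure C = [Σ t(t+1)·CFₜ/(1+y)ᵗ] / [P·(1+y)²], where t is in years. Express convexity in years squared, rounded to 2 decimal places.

With y = 0.062:
  t   CF        PV=CF/(1+0.062)^t    t·PV        t(t+1)·PV
  1        65.00        61.2053        61.2053         122.4105
  2        65.00        57.6321       115.2642         345.7925
  3        65.00        54.2675       162.8025         651.2100
  4        65.00        51.0993       204.3974       1,021.9868
  5     2,065.00     1,528.6127     7,643.0637      45,858.3819
  Σ                  1,752.8169     8,186.7330      47,999.7818
P = 1,752.8169.
Convexity = Σ t(t+1)·PV / [P·(1+y)²] = 47,999.7818 / (1,752.8169 × 1.127844) = 24.28028.

24.28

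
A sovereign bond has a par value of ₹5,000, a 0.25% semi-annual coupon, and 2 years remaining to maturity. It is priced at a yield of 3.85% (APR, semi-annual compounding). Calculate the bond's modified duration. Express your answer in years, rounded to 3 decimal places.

1.958 years

Periodic yield y = 0.01925. First find Macaulay duration:
  t   CF        PV=CF/(1+0.01925)^t    t·PV
  1         6.25         6.1320         6.1320
  2         6.25         6.0161        12.0323
  3         6.25         5.9025        17.7076
  4     5,006.25     4,638.6292    18,554.5166
  Σ                  4,656.6798    18,590.3884
P = 4,656.6798; Macaulay duration = 18,590.3884 / 4,656.6798 = 3.99220 half-year periods = 1.99610 years.
Modified duration = D_Mac / (1 + y) = 1.99610 / 1.01925 = 1.95840 years.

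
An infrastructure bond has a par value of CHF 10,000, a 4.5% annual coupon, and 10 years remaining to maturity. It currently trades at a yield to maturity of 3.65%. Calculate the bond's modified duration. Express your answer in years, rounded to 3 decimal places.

Periodic yield y = 0.0365. First find Macaulay duration:
  t   CF        PV=CF/(1+0.0365)^t    t·PV
  1       450.00       434.1534       434.1534
  2       450.00       418.8648       837.7297
  3       450.00       404.1146     1,212.3439
  4       450.00       389.8839     1,559.5356
  5       450.00       376.1543     1,880.7713
  6       450.00       362.9081     2,177.4487
  7       450.00       350.1284     2,450.8990
  8       450.00       337.7988     2,702.3902
  9       450.00       325.9033     2,933.1297
  10   10,450.00     7,301.6872    73,016.8723
  Σ                 10,701.5969    89,205.2737
P = 10,701.5969; Macaulay duration = 89,205.2737 / 10,701.5969 = 8.33570 years.
Modified duration = D_Mac / (1 + y) = 8.33570 / 1.0365 = 8.04216 years.

8.042 years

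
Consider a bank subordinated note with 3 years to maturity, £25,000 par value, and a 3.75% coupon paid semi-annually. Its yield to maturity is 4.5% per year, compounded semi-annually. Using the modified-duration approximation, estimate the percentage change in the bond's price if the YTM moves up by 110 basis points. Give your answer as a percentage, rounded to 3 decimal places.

-3.081%

Periodic yield y = 0.0225. Modified duration first:
  t   CF        PV=CF/(1+0.0225)^t    t·PV
  1       468.75       458.4352       458.4352
  2       468.75       448.3474       896.6948
  3       468.75       438.4816     1,315.4447
  4       468.75       428.8328     1,715.3313
  5       468.75       419.3964     2,096.9820
  6    25,468.75    22,285.7744   133,714.6466
  Σ                 24,479.2678   140,197.5345
P = 24,479.2678; D_Mac = 5.72719 half-year periods = 2.86360 yrs; D_mod = 2.86360/(1+0.0225) = 2.80058 yrs.
ΔP/P ≈ -D_mod · Δy = -2.80058 × (+0.011) = -0.030806 = -3.0806%.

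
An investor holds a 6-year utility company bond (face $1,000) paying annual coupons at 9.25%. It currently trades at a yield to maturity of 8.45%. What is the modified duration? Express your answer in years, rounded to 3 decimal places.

4.506 years

Periodic yield y = 0.0845. First find Macaulay duration:
  t   CF        PV=CF/(1+0.0845)^t    t·PV
  1        92.50        85.2928        85.2928
  2        92.50        78.6471       157.2942
  3        92.50        72.5192       217.5576
  4        92.50        66.8688       267.4752
  5        92.50        61.6586       308.2932
  6     1,092.50       671.4970     4,028.9823
  Σ                  1,036.4835     5,064.8952
P = 1,036.4835; Macaulay duration = 5,064.8952 / 1,036.4835 = 4.88661 years.
Modified duration = D_Mac / (1 + y) = 4.88661 / 1.0845 = 4.50587 years.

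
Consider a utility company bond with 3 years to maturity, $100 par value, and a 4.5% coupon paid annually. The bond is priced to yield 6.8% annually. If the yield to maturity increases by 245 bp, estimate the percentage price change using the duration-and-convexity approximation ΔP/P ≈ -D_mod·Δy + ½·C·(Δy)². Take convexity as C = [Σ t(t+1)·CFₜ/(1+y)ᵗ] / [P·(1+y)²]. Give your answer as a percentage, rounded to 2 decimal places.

-6.28%

With y = 0.068:
  t   CF        PV=CF/(1+0.068)^t    t·PV        t(t+1)·PV
  1         4.50         4.2135         4.2135           8.4270
  2         4.50         3.9452         7.8904          23.6713
  3       104.50        85.7833       257.3498       1,029.3991
  Σ                     93.9419       269.4537       1,061.4973
P = 93.9419; D_Mac = 2.86830 yrs; D_mod = 2.68567 yrs; C = 9.90642.
Duration effect: -2.68567 × (+0.0245) = -0.065799
Convexity effect: 0.5 × 9.90642 × (0.0245)² = +0.0029732
ΔP/P ≈ -0.065799 + 0.0029732 = -0.062826 = -6.2826%.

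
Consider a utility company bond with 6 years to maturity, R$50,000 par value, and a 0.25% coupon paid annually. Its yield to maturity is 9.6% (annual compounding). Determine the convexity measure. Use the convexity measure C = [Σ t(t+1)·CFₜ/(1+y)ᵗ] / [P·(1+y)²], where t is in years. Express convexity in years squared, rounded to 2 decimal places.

With y = 0.096:
  t   CF        PV=CF/(1+0.096)^t    t·PV        t(t+1)·PV
  1       125.00       114.0511       114.0511         228.1022
  2       125.00       104.0612       208.1224         624.3673
  3       125.00        94.9464       284.8391       1,139.3564
  4       125.00        86.6299       346.5196       1,732.5979
  5       125.00        79.0419       395.2094       2,371.2563
  6    50,125.00    28,919.5187   173,517.1122   1,214,619.7851
  Σ                 29,398.2491   174,865.8538   1,220,715.4653
P = 29,398.2491.
Convexity = Σ t(t+1)·PV / [P·(1+y)²] = 1,220,715.4653 / (29,398.2491 × 1.201216) = 34.56781.

34.57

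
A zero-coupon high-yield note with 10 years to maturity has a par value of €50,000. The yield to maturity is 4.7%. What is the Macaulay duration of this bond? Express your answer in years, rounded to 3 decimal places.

A zero-coupon bond has a single cash flow at maturity, so its Macaulay duration equals its maturity: 10 years.

10.000 years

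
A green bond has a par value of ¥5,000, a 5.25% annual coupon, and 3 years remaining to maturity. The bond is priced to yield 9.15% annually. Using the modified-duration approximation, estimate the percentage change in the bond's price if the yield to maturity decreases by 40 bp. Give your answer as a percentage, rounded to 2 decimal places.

+1.04%

Periodic yield y = 0.0915. Modified duration first:
  t   CF        PV=CF/(1+0.0915)^t    t·PV
  1       262.50       240.4947       240.4947
  2       262.50       220.3342       440.6683
  3     5,262.50     4,046.8852    12,140.6557
  Σ                  4,507.7141    12,821.8188
P = 4,507.7141; D_Mac = 2.84442 yrs; D_mod = 2.84442/(1+0.0915) = 2.60597 yrs.
ΔP/P ≈ -D_mod · Δy = -2.60597 × (-0.004) = +0.010424 = +1.0424%.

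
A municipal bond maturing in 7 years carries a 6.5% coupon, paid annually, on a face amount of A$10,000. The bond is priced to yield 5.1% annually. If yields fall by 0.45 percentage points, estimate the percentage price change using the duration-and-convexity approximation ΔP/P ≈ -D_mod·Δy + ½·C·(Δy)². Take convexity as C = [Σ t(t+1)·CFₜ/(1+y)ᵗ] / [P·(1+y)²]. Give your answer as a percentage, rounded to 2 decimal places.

With y = 0.051:
  t   CF        PV=CF/(1+0.051)^t    t·PV        t(t+1)·PV
  1       650.00       618.4586       618.4586       1,236.9172
  2       650.00       588.4478     1,176.8955       3,530.6866
  3       650.00       559.8932     1,679.6797       6,718.7186
  4       650.00       532.7243     2,130.8971      10,654.4856
  5       650.00       506.8737     2,534.3686      15,206.2117
  6       650.00       482.2776     2,893.6654      20,255.6578
  7    10,650.00     7,518.4895    52,629.4263     421,035.4101
  Σ                 10,807.1646    63,663.3912     478,638.0877
P = 10,807.1646; D_Mac = 5.89085 yrs; D_mod = 5.60500 yrs; C = 40.09498.
Duration effect: -5.60500 × (-0.0045) = +0.025222
Convexity effect: 0.5 × 40.09498 × (-0.0045)² = +0.0004060
ΔP/P ≈ +0.025222 + 0.0004060 = +0.025628 = +2.5628%.

+2.56%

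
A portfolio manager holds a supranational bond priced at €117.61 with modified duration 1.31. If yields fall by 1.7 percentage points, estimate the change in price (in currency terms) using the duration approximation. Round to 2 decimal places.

Duration approximation: ΔP/P ≈ -D_mod · Δy = -1.31 × (-0.017) = +0.022270.
ΔP ≈ 117.61 × (+0.022270) = +2.6191747.

+€2.62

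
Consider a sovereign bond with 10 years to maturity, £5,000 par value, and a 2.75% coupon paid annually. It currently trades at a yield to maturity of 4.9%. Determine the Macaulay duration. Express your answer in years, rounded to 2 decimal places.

Periodic yield y = 0.049. Discount each cash flow and weight by its year:
  t   CF        PV=CF/(1+0.049)^t    t·PV
  1       137.50       131.0772       131.0772
  2       137.50       124.9544       249.9089
  3       137.50       119.1177       357.3530
  4       137.50       113.5536       454.2142
  5       137.50       108.2493       541.2467
  6       137.50       103.1929       619.1573
  7       137.50        98.3726       688.6084
  8       137.50        93.7775       750.2202
  9       137.50        89.3971       804.5737
  10    5,137.50     3,184.1752    31,841.7518
  Σ                  4,165.8675    36,438.1116
Price P = Σ PV = 4,165.8675.
Macaulay duration = Σ(t·PV) / P = 36,438.1116 / 4,165.8675 = 8.74682 years.

8.75 years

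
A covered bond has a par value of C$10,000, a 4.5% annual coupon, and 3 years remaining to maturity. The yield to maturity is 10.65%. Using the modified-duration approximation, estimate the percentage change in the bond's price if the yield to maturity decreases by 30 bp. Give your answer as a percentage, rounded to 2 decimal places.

+0.78%

Periodic yield y = 0.1065. Modified duration first:
  t   CF        PV=CF/(1+0.1065)^t    t·PV
  1       450.00       406.6878       406.6878
  2       450.00       367.5443       735.0886
  3    10,450.00     7,713.6874    23,141.0622
  Σ                  8,487.9195    24,282.8386
P = 8,487.9195; D_Mac = 2.86087 yrs; D_mod = 2.86087/(1+0.1065) = 2.58551 yrs.
ΔP/P ≈ -D_mod · Δy = -2.58551 × (-0.003) = +0.007757 = +0.7757%.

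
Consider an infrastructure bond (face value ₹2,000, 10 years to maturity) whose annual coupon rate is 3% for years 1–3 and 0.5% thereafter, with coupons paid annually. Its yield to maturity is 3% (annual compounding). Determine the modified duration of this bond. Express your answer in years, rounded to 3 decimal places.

Periodic yield y = 0.03. First find Macaulay duration:
  t   CF        PV=CF/(1+0.03)^t    t·PV
  1        60.00        58.2524        58.2524
  2        60.00        56.5558       113.1115
  3        60.00        54.9085       164.7255
  4        10.00         8.8849        35.5395
  5        10.00         8.6261        43.1304
  6        10.00         8.3748        50.2491
  7        10.00         8.1309        56.9164
  8        10.00         7.8941        63.1527
  9        10.00         7.6642        68.9775
  10    2,010.00     1,495.6288    14,956.2877
  Σ                  1,714.9204    15,610.3428
P = 1,714.9204; Macaulay duration = 15,610.3428 / 1,714.9204 = 9.10266 years.
Modified duration = D_Mac / (1 + y) = 9.10266 / 1.03 = 8.83754 years.

8.838 years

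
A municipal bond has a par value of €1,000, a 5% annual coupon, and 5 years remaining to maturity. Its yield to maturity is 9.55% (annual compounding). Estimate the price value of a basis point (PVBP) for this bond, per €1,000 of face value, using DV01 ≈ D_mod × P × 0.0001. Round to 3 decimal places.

€0.339

Periodic yield y = 0.0955.
  t   CF        PV=CF/(1+0.0955)^t    t·PV
  1        50.00        45.6413        45.6413
  2        50.00        41.6625        83.3250
  3        50.00        38.0306       114.0917
  4        50.00        34.7153       138.8611
  5     1,050.00       665.4683     3,327.3416
  Σ                    825.5179     3,709.2606
P = 825.5179; D_Mac = 4.49325 yrs; D_mod = 4.10155 yrs.
DV01 ≈ 4.10155 × 825.5179 × 0.0001 = 0.338591.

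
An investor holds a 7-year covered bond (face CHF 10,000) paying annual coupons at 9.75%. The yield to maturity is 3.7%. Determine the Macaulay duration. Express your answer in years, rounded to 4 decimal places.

Periodic yield y = 0.037. Discount each cash flow and weight by its year:
  t   CF        PV=CF/(1+0.037)^t    t·PV
  1       975.00       940.2122       940.2122
  2       975.00       906.6655     1,813.3311
  3       975.00       874.3158     2,622.9475
  4       975.00       843.1204     3,372.4815
  5       975.00       813.0380     4,065.1899
  6       975.00       784.0289     4,704.1735
  7    10,975.00     8,510.4639    59,573.2473
  Σ                 13,671.8447    77,091.5830
Price P = Σ PV = 13,671.8447.
Macaulay duration = Σ(t·PV) / P = 77,091.5830 / 13,671.8447 = 5.63871 years.

5.6387 years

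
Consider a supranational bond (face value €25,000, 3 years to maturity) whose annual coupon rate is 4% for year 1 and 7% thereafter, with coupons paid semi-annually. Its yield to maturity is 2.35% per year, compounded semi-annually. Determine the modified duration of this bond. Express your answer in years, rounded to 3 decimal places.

Periodic yield y = 0.01175. First find Macaulay duration:
  t   CF        PV=CF/(1+0.01175)^t    t·PV
  1       500.00       494.1932       494.1932
  2       500.00       488.4539       976.9078
  3       875.00       844.8671     2,534.6014
  4       875.00       835.0552     3,340.2209
  5       875.00       825.3573     4,126.7864
  6    25,875.00    24,123.5423   144,741.2538
  Σ                 27,611.4691   156,213.9636
P = 27,611.4691; Macaulay duration = 156,213.9636 / 27,611.4691 = 5.65758 half-year periods = 2.82879 years.
Modified duration = D_Mac / (1 + y) = 2.82879 / 1.01175 = 2.79594 years.

2.796 years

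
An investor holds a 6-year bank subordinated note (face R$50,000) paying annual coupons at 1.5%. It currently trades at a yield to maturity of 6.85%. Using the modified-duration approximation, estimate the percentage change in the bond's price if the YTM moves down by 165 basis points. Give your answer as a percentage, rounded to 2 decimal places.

+8.86%

Periodic yield y = 0.0685. Modified duration first:
  t   CF        PV=CF/(1+0.0685)^t    t·PV
  1       750.00       701.9186       701.9186
  2       750.00       656.9196     1,313.8392
  3       750.00       614.8054     1,844.4162
  4       750.00       575.3911     2,301.5645
  5       750.00       538.5036     2,692.5181
  6    50,750.00    34,102.7097   204,616.2580
  Σ                 37,190.2480   213,470.5146
P = 37,190.2480; D_Mac = 5.73996 yrs; D_mod = 5.73996/(1+0.0685) = 5.37198 yrs.
ΔP/P ≈ -D_mod · Δy = -5.37198 × (-0.0165) = +0.088638 = +8.8638%.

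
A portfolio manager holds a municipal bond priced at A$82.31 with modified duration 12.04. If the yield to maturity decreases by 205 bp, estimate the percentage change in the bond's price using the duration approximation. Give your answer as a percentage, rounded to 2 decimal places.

+24.68%

Duration approximation: ΔP/P ≈ -D_mod · Δy = -12.04 × (-0.0205) = +0.246820.
As a percentage: +24.6820%.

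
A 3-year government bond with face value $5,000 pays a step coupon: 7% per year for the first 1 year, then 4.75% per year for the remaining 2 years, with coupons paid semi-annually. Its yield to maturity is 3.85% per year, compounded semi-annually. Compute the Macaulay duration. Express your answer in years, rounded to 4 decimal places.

Periodic yield y = 0.01925. Discount each cash flow and weight by its period:
  t   CF        PV=CF/(1+0.01925)^t    t·PV
  1       175.00       171.6949       171.6949
  2       175.00       168.4522       336.9043
  3       118.75       112.1480       336.4439
  4       118.75       110.0299       440.1196
  5       118.75       107.9518       539.7592
  6     5,118.75     4,565.4080    27,392.4482
  Σ                  5,235.6848    29,217.3701
Price P = Σ PV = 5,235.6848.
Macaulay duration = Σ(t·PV) / P = 29,217.3701 / 5,235.6848 = 5.58043 half-year periods.
In years: 5.58043 / 2 = 2.79021 years.

2.7902 years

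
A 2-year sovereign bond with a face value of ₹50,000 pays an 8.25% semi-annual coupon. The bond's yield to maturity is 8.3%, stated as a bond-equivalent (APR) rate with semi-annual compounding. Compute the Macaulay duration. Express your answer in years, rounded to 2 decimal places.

Periodic yield y = 0.0415. Discount each cash flow and weight by its period:
  t   CF        PV=CF/(1+0.0415)^t    t·PV
  1     2,062.50     1,980.3169     1,980.3169
  2     2,062.50     1,901.4084     3,802.8168
  3     2,062.50     1,825.6442     5,476.9325
  4    52,062.50    44,247.4168   176,989.6673
  Σ                 49,954.7863   188,249.7335
Price P = Σ PV = 49,954.7863.
Macaulay duration = Σ(t·PV) / P = 188,249.7335 / 49,954.7863 = 3.76840 half-year periods.
In years: 3.76840 / 2 = 1.88420 years.

1.88 years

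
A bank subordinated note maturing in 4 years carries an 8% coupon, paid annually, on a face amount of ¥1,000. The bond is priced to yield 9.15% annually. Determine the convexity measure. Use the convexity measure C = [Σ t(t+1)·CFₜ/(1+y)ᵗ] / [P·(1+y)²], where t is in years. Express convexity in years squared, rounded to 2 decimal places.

With y = 0.0915:
  t   CF        PV=CF/(1+0.0915)^t    t·PV        t(t+1)·PV
  1        80.00        73.2936        73.2936         146.5873
  2        80.00        67.1495       134.2989         402.8967
  3        80.00        61.5203       184.5610         738.2441
  4     1,080.00       760.9021     3,043.6085      15,218.0424
  Σ                    962.8656     3,435.7621      16,505.7706
P = 962.8656.
Convexity = Σ t(t+1)·PV / [P·(1+y)²] = 16,505.7706 / (962.8656 × 1.191372) = 14.38874.

14.39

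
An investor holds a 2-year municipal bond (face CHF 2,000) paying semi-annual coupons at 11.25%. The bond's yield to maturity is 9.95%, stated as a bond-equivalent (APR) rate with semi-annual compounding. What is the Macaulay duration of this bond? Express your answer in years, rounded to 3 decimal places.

1.848 years

Periodic yield y = 0.04975. Discount each cash flow and weight by its period:
  t   CF        PV=CF/(1+0.04975)^t    t·PV
  1       112.50       107.1684       107.1684
  2       112.50       102.0894       204.1788
  3       112.50        97.2512       291.7535
  4     2,112.50     1,739.6152     6,958.4607
  Σ                  2,046.1241     7,561.5614
Price P = Σ PV = 2,046.1241.
Macaulay duration = Σ(t·PV) / P = 7,561.5614 / 2,046.1241 = 3.69555 half-year periods.
In years: 3.69555 / 2 = 1.84778 years.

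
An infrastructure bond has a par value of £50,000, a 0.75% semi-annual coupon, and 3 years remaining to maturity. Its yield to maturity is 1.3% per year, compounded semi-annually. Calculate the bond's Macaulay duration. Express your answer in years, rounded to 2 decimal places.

Periodic yield y = 0.0065. Discount each cash flow and weight by its period:
  t   CF        PV=CF/(1+0.0065)^t    t·PV
  1       187.50       186.2891       186.2891
  2       187.50       185.0861       370.1721
  3       187.50       183.8908       551.6723
  4       187.50       182.7032       730.8128
  5       187.50       181.5233       907.6165
  6    50,187.50    48,273.9557   289,643.7340
  Σ                 49,193.4481   292,390.2969
Price P = Σ PV = 49,193.4481.
Macaulay duration = Σ(t·PV) / P = 292,390.2969 / 49,193.4481 = 5.94368 half-year periods.
In years: 5.94368 / 2 = 2.97184 years.

2.97 years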